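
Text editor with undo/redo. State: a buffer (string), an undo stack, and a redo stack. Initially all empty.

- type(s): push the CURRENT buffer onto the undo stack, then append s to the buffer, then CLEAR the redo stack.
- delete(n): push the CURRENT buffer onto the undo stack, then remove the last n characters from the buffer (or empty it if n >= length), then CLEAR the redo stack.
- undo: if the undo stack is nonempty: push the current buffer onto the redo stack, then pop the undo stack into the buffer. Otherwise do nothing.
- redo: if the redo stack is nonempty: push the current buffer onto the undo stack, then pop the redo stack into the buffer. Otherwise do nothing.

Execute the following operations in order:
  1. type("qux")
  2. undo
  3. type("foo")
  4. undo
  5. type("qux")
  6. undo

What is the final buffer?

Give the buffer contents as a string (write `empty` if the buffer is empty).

After op 1 (type): buf='qux' undo_depth=1 redo_depth=0
After op 2 (undo): buf='(empty)' undo_depth=0 redo_depth=1
After op 3 (type): buf='foo' undo_depth=1 redo_depth=0
After op 4 (undo): buf='(empty)' undo_depth=0 redo_depth=1
After op 5 (type): buf='qux' undo_depth=1 redo_depth=0
After op 6 (undo): buf='(empty)' undo_depth=0 redo_depth=1

Answer: empty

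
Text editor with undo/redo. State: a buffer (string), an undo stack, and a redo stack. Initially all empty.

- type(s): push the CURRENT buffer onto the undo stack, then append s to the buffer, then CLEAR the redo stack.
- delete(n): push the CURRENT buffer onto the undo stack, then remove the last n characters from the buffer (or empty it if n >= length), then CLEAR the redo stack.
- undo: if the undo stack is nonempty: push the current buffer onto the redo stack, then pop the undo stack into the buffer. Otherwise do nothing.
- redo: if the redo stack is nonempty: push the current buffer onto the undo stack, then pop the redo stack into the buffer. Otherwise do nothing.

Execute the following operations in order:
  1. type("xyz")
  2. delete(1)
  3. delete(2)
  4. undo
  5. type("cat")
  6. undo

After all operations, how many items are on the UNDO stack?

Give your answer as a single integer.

Answer: 2

Derivation:
After op 1 (type): buf='xyz' undo_depth=1 redo_depth=0
After op 2 (delete): buf='xy' undo_depth=2 redo_depth=0
After op 3 (delete): buf='(empty)' undo_depth=3 redo_depth=0
After op 4 (undo): buf='xy' undo_depth=2 redo_depth=1
After op 5 (type): buf='xycat' undo_depth=3 redo_depth=0
After op 6 (undo): buf='xy' undo_depth=2 redo_depth=1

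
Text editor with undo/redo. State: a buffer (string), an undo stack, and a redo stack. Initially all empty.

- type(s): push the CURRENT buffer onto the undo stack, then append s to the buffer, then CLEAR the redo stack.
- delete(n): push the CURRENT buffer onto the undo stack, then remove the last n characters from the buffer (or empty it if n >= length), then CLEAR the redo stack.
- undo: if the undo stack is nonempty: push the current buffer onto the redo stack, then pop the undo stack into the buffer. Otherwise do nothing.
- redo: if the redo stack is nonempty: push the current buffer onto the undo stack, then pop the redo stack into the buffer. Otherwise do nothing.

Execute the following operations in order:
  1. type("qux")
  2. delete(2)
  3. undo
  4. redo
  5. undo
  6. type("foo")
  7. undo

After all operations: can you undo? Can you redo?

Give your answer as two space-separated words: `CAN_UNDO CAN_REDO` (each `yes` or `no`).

After op 1 (type): buf='qux' undo_depth=1 redo_depth=0
After op 2 (delete): buf='q' undo_depth=2 redo_depth=0
After op 3 (undo): buf='qux' undo_depth=1 redo_depth=1
After op 4 (redo): buf='q' undo_depth=2 redo_depth=0
After op 5 (undo): buf='qux' undo_depth=1 redo_depth=1
After op 6 (type): buf='quxfoo' undo_depth=2 redo_depth=0
After op 7 (undo): buf='qux' undo_depth=1 redo_depth=1

Answer: yes yes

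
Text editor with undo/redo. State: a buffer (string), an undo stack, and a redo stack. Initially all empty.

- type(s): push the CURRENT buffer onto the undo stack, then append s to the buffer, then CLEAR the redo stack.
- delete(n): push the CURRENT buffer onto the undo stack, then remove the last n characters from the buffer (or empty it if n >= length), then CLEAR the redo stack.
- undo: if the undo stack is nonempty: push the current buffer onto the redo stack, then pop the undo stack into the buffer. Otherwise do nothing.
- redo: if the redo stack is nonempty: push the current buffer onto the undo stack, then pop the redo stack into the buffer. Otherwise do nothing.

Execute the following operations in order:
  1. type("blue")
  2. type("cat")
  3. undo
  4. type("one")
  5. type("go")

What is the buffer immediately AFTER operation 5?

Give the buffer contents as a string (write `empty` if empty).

After op 1 (type): buf='blue' undo_depth=1 redo_depth=0
After op 2 (type): buf='bluecat' undo_depth=2 redo_depth=0
After op 3 (undo): buf='blue' undo_depth=1 redo_depth=1
After op 4 (type): buf='blueone' undo_depth=2 redo_depth=0
After op 5 (type): buf='blueonego' undo_depth=3 redo_depth=0

Answer: blueonego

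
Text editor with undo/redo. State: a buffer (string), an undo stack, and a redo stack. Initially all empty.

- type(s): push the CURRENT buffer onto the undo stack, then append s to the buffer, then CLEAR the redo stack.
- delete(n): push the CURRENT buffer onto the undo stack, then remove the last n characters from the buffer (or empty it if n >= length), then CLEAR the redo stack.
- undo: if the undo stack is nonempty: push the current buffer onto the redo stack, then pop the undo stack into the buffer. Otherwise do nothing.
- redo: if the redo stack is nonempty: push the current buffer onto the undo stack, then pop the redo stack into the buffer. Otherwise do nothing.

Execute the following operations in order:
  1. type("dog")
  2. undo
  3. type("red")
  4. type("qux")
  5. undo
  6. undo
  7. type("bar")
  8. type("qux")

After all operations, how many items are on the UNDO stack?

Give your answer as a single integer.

After op 1 (type): buf='dog' undo_depth=1 redo_depth=0
After op 2 (undo): buf='(empty)' undo_depth=0 redo_depth=1
After op 3 (type): buf='red' undo_depth=1 redo_depth=0
After op 4 (type): buf='redqux' undo_depth=2 redo_depth=0
After op 5 (undo): buf='red' undo_depth=1 redo_depth=1
After op 6 (undo): buf='(empty)' undo_depth=0 redo_depth=2
After op 7 (type): buf='bar' undo_depth=1 redo_depth=0
After op 8 (type): buf='barqux' undo_depth=2 redo_depth=0

Answer: 2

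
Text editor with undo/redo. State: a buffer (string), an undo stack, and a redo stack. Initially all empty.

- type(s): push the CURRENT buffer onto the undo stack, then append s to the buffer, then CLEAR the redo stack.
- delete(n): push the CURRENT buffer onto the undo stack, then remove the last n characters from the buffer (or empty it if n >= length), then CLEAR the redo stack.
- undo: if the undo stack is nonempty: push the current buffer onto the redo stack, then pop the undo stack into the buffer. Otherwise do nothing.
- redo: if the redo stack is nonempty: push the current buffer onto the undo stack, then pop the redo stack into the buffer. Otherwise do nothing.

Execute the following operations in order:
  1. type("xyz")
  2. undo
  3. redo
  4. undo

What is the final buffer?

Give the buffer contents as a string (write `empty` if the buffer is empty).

After op 1 (type): buf='xyz' undo_depth=1 redo_depth=0
After op 2 (undo): buf='(empty)' undo_depth=0 redo_depth=1
After op 3 (redo): buf='xyz' undo_depth=1 redo_depth=0
After op 4 (undo): buf='(empty)' undo_depth=0 redo_depth=1

Answer: empty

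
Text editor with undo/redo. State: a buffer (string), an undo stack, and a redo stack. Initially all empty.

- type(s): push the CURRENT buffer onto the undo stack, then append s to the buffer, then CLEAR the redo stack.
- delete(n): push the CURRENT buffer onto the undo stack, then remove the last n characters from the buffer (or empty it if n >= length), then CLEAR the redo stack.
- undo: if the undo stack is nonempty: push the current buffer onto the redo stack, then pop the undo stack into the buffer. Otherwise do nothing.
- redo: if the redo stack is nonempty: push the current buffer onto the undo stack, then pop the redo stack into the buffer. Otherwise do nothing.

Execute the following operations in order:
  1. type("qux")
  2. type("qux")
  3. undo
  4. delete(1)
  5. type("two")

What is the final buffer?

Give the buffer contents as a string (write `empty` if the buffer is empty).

Answer: qutwo

Derivation:
After op 1 (type): buf='qux' undo_depth=1 redo_depth=0
After op 2 (type): buf='quxqux' undo_depth=2 redo_depth=0
After op 3 (undo): buf='qux' undo_depth=1 redo_depth=1
After op 4 (delete): buf='qu' undo_depth=2 redo_depth=0
After op 5 (type): buf='qutwo' undo_depth=3 redo_depth=0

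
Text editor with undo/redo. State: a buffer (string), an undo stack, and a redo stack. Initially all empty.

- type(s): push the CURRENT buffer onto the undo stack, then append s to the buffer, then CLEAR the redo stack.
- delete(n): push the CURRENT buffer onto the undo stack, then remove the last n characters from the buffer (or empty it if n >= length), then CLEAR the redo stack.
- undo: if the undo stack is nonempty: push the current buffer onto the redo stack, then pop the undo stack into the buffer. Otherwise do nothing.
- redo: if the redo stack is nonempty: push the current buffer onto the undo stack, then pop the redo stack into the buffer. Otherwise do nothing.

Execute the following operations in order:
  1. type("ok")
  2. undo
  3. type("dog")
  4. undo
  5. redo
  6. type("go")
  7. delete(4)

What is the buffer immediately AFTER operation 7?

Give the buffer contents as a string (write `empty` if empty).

Answer: d

Derivation:
After op 1 (type): buf='ok' undo_depth=1 redo_depth=0
After op 2 (undo): buf='(empty)' undo_depth=0 redo_depth=1
After op 3 (type): buf='dog' undo_depth=1 redo_depth=0
After op 4 (undo): buf='(empty)' undo_depth=0 redo_depth=1
After op 5 (redo): buf='dog' undo_depth=1 redo_depth=0
After op 6 (type): buf='doggo' undo_depth=2 redo_depth=0
After op 7 (delete): buf='d' undo_depth=3 redo_depth=0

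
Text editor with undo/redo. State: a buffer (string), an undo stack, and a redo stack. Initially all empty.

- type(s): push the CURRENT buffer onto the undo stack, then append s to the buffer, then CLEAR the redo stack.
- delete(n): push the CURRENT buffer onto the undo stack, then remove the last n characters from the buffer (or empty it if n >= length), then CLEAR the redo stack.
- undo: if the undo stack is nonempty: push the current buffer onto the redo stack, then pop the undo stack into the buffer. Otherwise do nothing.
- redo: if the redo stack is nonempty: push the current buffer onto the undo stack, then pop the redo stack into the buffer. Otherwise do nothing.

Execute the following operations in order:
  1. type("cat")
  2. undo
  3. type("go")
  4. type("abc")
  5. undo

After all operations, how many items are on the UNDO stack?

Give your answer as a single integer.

Answer: 1

Derivation:
After op 1 (type): buf='cat' undo_depth=1 redo_depth=0
After op 2 (undo): buf='(empty)' undo_depth=0 redo_depth=1
After op 3 (type): buf='go' undo_depth=1 redo_depth=0
After op 4 (type): buf='goabc' undo_depth=2 redo_depth=0
After op 5 (undo): buf='go' undo_depth=1 redo_depth=1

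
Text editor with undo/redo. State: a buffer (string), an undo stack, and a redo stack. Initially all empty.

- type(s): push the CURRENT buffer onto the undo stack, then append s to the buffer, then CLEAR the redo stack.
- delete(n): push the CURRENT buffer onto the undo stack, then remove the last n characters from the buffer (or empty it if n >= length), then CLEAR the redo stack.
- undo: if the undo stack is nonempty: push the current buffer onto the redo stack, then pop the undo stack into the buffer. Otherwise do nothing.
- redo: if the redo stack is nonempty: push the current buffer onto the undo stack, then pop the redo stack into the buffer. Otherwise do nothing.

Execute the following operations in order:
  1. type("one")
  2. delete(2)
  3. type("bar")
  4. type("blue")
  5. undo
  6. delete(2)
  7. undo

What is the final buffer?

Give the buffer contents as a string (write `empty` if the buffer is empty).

Answer: obar

Derivation:
After op 1 (type): buf='one' undo_depth=1 redo_depth=0
After op 2 (delete): buf='o' undo_depth=2 redo_depth=0
After op 3 (type): buf='obar' undo_depth=3 redo_depth=0
After op 4 (type): buf='obarblue' undo_depth=4 redo_depth=0
After op 5 (undo): buf='obar' undo_depth=3 redo_depth=1
After op 6 (delete): buf='ob' undo_depth=4 redo_depth=0
After op 7 (undo): buf='obar' undo_depth=3 redo_depth=1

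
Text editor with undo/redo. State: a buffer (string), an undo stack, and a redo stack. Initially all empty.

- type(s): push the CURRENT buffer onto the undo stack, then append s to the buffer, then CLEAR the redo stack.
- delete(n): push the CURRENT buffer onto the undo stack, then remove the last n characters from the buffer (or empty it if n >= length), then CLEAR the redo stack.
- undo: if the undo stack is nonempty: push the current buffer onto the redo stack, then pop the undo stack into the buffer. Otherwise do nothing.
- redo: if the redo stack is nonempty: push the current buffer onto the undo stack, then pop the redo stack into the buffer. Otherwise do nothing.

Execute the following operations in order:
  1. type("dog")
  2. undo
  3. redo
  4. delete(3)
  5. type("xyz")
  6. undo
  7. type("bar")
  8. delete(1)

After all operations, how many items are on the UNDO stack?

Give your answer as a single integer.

After op 1 (type): buf='dog' undo_depth=1 redo_depth=0
After op 2 (undo): buf='(empty)' undo_depth=0 redo_depth=1
After op 3 (redo): buf='dog' undo_depth=1 redo_depth=0
After op 4 (delete): buf='(empty)' undo_depth=2 redo_depth=0
After op 5 (type): buf='xyz' undo_depth=3 redo_depth=0
After op 6 (undo): buf='(empty)' undo_depth=2 redo_depth=1
After op 7 (type): buf='bar' undo_depth=3 redo_depth=0
After op 8 (delete): buf='ba' undo_depth=4 redo_depth=0

Answer: 4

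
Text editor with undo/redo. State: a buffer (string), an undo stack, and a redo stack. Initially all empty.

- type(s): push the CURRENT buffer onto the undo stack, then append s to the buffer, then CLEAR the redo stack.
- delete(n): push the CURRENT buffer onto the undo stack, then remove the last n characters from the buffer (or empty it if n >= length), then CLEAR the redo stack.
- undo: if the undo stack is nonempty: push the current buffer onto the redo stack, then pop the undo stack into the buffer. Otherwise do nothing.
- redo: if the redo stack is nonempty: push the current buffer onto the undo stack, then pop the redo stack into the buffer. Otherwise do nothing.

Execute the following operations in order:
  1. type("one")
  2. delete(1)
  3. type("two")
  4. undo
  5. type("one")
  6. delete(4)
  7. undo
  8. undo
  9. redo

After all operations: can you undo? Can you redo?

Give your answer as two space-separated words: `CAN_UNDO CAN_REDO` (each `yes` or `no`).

After op 1 (type): buf='one' undo_depth=1 redo_depth=0
After op 2 (delete): buf='on' undo_depth=2 redo_depth=0
After op 3 (type): buf='ontwo' undo_depth=3 redo_depth=0
After op 4 (undo): buf='on' undo_depth=2 redo_depth=1
After op 5 (type): buf='onone' undo_depth=3 redo_depth=0
After op 6 (delete): buf='o' undo_depth=4 redo_depth=0
After op 7 (undo): buf='onone' undo_depth=3 redo_depth=1
After op 8 (undo): buf='on' undo_depth=2 redo_depth=2
After op 9 (redo): buf='onone' undo_depth=3 redo_depth=1

Answer: yes yes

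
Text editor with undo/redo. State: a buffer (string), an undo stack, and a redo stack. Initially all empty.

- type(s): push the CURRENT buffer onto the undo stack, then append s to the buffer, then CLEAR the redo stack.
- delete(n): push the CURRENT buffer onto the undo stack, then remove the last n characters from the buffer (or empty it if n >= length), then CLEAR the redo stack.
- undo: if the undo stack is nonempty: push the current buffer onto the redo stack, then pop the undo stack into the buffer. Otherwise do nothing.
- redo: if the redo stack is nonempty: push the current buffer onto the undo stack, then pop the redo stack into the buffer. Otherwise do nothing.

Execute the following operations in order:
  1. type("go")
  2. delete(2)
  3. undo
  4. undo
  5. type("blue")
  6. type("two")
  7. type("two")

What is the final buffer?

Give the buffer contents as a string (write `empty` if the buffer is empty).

After op 1 (type): buf='go' undo_depth=1 redo_depth=0
After op 2 (delete): buf='(empty)' undo_depth=2 redo_depth=0
After op 3 (undo): buf='go' undo_depth=1 redo_depth=1
After op 4 (undo): buf='(empty)' undo_depth=0 redo_depth=2
After op 5 (type): buf='blue' undo_depth=1 redo_depth=0
After op 6 (type): buf='bluetwo' undo_depth=2 redo_depth=0
After op 7 (type): buf='bluetwotwo' undo_depth=3 redo_depth=0

Answer: bluetwotwo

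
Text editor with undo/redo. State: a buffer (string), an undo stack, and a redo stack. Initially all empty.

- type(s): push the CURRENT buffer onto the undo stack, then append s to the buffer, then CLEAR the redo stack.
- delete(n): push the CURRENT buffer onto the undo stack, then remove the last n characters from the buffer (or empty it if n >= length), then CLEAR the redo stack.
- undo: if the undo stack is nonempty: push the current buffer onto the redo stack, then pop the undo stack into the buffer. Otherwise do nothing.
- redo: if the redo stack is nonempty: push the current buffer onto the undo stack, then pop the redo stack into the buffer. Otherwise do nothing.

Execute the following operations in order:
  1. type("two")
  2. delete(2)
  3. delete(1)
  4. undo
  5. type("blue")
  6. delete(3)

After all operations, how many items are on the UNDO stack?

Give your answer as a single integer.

After op 1 (type): buf='two' undo_depth=1 redo_depth=0
After op 2 (delete): buf='t' undo_depth=2 redo_depth=0
After op 3 (delete): buf='(empty)' undo_depth=3 redo_depth=0
After op 4 (undo): buf='t' undo_depth=2 redo_depth=1
After op 5 (type): buf='tblue' undo_depth=3 redo_depth=0
After op 6 (delete): buf='tb' undo_depth=4 redo_depth=0

Answer: 4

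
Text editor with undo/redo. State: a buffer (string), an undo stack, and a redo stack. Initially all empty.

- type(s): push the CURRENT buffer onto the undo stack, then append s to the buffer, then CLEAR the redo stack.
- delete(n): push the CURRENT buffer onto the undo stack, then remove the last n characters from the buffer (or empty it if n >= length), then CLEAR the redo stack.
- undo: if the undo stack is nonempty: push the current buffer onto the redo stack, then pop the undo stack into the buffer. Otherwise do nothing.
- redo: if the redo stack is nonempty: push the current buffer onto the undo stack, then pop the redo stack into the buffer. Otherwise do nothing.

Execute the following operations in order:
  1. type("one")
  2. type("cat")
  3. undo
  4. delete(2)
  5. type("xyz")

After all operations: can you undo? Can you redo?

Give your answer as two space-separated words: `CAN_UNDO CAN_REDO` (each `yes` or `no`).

Answer: yes no

Derivation:
After op 1 (type): buf='one' undo_depth=1 redo_depth=0
After op 2 (type): buf='onecat' undo_depth=2 redo_depth=0
After op 3 (undo): buf='one' undo_depth=1 redo_depth=1
After op 4 (delete): buf='o' undo_depth=2 redo_depth=0
After op 5 (type): buf='oxyz' undo_depth=3 redo_depth=0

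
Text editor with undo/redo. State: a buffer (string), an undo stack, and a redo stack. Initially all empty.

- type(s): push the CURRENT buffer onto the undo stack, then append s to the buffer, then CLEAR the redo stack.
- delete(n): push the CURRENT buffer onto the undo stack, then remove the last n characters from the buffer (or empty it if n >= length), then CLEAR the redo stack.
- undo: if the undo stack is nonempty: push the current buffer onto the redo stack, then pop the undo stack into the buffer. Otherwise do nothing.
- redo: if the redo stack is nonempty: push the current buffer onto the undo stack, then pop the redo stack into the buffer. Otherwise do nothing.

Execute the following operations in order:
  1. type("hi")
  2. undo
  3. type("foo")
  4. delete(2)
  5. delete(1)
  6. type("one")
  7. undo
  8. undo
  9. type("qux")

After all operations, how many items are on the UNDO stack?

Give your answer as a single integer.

Answer: 3

Derivation:
After op 1 (type): buf='hi' undo_depth=1 redo_depth=0
After op 2 (undo): buf='(empty)' undo_depth=0 redo_depth=1
After op 3 (type): buf='foo' undo_depth=1 redo_depth=0
After op 4 (delete): buf='f' undo_depth=2 redo_depth=0
After op 5 (delete): buf='(empty)' undo_depth=3 redo_depth=0
After op 6 (type): buf='one' undo_depth=4 redo_depth=0
After op 7 (undo): buf='(empty)' undo_depth=3 redo_depth=1
After op 8 (undo): buf='f' undo_depth=2 redo_depth=2
After op 9 (type): buf='fqux' undo_depth=3 redo_depth=0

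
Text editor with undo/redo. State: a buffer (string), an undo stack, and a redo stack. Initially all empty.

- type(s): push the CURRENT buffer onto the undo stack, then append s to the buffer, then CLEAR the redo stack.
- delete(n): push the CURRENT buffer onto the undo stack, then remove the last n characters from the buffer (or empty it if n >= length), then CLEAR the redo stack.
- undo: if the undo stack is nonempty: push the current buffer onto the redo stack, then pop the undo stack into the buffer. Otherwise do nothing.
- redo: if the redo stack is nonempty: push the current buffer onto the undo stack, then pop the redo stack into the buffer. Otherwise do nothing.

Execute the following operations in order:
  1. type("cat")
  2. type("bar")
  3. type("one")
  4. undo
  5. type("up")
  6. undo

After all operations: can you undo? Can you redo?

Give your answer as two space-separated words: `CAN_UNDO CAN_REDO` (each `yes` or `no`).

Answer: yes yes

Derivation:
After op 1 (type): buf='cat' undo_depth=1 redo_depth=0
After op 2 (type): buf='catbar' undo_depth=2 redo_depth=0
After op 3 (type): buf='catbarone' undo_depth=3 redo_depth=0
After op 4 (undo): buf='catbar' undo_depth=2 redo_depth=1
After op 5 (type): buf='catbarup' undo_depth=3 redo_depth=0
After op 6 (undo): buf='catbar' undo_depth=2 redo_depth=1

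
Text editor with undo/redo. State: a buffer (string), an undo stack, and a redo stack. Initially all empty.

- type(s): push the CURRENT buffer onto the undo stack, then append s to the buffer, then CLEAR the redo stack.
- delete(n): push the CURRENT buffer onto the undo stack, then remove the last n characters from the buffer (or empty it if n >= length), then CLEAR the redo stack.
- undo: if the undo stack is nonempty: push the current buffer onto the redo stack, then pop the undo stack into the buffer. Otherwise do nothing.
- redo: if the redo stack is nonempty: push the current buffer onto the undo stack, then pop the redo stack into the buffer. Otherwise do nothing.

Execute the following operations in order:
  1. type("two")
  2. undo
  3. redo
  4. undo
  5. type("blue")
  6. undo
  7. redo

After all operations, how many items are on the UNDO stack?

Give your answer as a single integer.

Answer: 1

Derivation:
After op 1 (type): buf='two' undo_depth=1 redo_depth=0
After op 2 (undo): buf='(empty)' undo_depth=0 redo_depth=1
After op 3 (redo): buf='two' undo_depth=1 redo_depth=0
After op 4 (undo): buf='(empty)' undo_depth=0 redo_depth=1
After op 5 (type): buf='blue' undo_depth=1 redo_depth=0
After op 6 (undo): buf='(empty)' undo_depth=0 redo_depth=1
After op 7 (redo): buf='blue' undo_depth=1 redo_depth=0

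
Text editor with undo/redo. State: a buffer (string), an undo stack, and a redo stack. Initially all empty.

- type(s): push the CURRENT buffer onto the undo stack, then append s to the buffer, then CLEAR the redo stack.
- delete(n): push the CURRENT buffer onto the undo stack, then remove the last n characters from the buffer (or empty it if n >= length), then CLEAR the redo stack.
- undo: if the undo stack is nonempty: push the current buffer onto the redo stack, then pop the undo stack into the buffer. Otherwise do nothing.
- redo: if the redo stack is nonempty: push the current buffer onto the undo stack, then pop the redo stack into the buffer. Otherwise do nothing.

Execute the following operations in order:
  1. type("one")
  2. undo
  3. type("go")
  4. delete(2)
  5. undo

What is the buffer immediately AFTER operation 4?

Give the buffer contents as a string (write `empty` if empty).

After op 1 (type): buf='one' undo_depth=1 redo_depth=0
After op 2 (undo): buf='(empty)' undo_depth=0 redo_depth=1
After op 3 (type): buf='go' undo_depth=1 redo_depth=0
After op 4 (delete): buf='(empty)' undo_depth=2 redo_depth=0

Answer: empty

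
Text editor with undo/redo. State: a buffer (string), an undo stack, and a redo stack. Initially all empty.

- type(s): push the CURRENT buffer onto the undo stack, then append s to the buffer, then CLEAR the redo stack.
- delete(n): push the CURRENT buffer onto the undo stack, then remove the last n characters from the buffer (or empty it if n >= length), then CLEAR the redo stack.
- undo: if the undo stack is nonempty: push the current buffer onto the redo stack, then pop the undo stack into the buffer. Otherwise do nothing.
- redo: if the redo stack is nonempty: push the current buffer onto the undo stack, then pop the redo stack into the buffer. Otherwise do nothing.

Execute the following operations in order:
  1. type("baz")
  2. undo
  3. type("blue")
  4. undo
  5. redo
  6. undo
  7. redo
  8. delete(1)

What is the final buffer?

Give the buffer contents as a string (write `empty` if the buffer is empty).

Answer: blu

Derivation:
After op 1 (type): buf='baz' undo_depth=1 redo_depth=0
After op 2 (undo): buf='(empty)' undo_depth=0 redo_depth=1
After op 3 (type): buf='blue' undo_depth=1 redo_depth=0
After op 4 (undo): buf='(empty)' undo_depth=0 redo_depth=1
After op 5 (redo): buf='blue' undo_depth=1 redo_depth=0
After op 6 (undo): buf='(empty)' undo_depth=0 redo_depth=1
After op 7 (redo): buf='blue' undo_depth=1 redo_depth=0
After op 8 (delete): buf='blu' undo_depth=2 redo_depth=0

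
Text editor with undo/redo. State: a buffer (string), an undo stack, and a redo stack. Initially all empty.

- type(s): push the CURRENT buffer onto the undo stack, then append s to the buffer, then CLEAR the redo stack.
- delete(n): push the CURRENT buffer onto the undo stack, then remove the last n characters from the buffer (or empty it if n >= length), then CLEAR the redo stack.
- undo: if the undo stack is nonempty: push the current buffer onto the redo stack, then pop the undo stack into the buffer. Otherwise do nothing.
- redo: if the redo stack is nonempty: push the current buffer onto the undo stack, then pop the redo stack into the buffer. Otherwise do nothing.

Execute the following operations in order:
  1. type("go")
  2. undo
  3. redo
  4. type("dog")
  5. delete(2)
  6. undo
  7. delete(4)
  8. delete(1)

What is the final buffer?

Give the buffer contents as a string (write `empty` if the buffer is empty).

After op 1 (type): buf='go' undo_depth=1 redo_depth=0
After op 2 (undo): buf='(empty)' undo_depth=0 redo_depth=1
After op 3 (redo): buf='go' undo_depth=1 redo_depth=0
After op 4 (type): buf='godog' undo_depth=2 redo_depth=0
After op 5 (delete): buf='god' undo_depth=3 redo_depth=0
After op 6 (undo): buf='godog' undo_depth=2 redo_depth=1
After op 7 (delete): buf='g' undo_depth=3 redo_depth=0
After op 8 (delete): buf='(empty)' undo_depth=4 redo_depth=0

Answer: empty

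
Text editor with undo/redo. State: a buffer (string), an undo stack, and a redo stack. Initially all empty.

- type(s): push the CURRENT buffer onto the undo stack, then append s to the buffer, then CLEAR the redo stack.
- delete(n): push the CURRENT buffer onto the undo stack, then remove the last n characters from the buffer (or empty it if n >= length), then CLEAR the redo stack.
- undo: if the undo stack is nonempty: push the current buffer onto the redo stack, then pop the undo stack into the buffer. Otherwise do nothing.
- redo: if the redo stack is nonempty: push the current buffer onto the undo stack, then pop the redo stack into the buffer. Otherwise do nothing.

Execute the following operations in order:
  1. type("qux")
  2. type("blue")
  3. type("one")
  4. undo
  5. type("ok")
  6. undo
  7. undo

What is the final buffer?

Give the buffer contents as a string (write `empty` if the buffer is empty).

Answer: qux

Derivation:
After op 1 (type): buf='qux' undo_depth=1 redo_depth=0
After op 2 (type): buf='quxblue' undo_depth=2 redo_depth=0
After op 3 (type): buf='quxblueone' undo_depth=3 redo_depth=0
After op 4 (undo): buf='quxblue' undo_depth=2 redo_depth=1
After op 5 (type): buf='quxblueok' undo_depth=3 redo_depth=0
After op 6 (undo): buf='quxblue' undo_depth=2 redo_depth=1
After op 7 (undo): buf='qux' undo_depth=1 redo_depth=2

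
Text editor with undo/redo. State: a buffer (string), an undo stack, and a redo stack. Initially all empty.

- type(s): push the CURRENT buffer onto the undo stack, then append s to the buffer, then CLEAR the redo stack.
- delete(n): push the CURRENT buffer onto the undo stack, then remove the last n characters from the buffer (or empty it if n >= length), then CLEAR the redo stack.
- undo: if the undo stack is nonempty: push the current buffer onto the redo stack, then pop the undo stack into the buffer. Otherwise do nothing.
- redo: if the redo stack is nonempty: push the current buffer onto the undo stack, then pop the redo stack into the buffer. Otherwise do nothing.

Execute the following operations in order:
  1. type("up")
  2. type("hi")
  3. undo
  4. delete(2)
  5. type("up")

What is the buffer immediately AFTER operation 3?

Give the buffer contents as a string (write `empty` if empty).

Answer: up

Derivation:
After op 1 (type): buf='up' undo_depth=1 redo_depth=0
After op 2 (type): buf='uphi' undo_depth=2 redo_depth=0
After op 3 (undo): buf='up' undo_depth=1 redo_depth=1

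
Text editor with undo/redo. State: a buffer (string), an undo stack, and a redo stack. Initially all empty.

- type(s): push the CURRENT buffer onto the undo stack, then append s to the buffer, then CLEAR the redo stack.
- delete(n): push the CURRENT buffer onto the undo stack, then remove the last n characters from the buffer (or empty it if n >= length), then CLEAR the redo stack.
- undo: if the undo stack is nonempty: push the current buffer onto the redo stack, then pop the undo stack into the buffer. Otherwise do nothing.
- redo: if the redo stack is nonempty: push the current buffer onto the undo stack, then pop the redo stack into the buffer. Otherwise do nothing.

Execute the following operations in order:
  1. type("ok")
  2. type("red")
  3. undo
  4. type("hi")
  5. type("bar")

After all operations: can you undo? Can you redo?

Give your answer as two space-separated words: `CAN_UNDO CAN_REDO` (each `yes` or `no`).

After op 1 (type): buf='ok' undo_depth=1 redo_depth=0
After op 2 (type): buf='okred' undo_depth=2 redo_depth=0
After op 3 (undo): buf='ok' undo_depth=1 redo_depth=1
After op 4 (type): buf='okhi' undo_depth=2 redo_depth=0
After op 5 (type): buf='okhibar' undo_depth=3 redo_depth=0

Answer: yes no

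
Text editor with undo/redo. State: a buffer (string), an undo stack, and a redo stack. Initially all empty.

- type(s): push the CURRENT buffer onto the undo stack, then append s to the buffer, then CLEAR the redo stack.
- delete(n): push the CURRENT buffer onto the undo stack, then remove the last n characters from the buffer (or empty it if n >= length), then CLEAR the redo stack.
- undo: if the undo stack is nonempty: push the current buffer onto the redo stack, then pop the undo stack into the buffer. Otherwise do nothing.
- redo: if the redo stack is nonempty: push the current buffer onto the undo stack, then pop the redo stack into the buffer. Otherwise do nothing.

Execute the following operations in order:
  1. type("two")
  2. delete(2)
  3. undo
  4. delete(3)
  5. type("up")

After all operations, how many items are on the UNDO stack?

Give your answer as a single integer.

After op 1 (type): buf='two' undo_depth=1 redo_depth=0
After op 2 (delete): buf='t' undo_depth=2 redo_depth=0
After op 3 (undo): buf='two' undo_depth=1 redo_depth=1
After op 4 (delete): buf='(empty)' undo_depth=2 redo_depth=0
After op 5 (type): buf='up' undo_depth=3 redo_depth=0

Answer: 3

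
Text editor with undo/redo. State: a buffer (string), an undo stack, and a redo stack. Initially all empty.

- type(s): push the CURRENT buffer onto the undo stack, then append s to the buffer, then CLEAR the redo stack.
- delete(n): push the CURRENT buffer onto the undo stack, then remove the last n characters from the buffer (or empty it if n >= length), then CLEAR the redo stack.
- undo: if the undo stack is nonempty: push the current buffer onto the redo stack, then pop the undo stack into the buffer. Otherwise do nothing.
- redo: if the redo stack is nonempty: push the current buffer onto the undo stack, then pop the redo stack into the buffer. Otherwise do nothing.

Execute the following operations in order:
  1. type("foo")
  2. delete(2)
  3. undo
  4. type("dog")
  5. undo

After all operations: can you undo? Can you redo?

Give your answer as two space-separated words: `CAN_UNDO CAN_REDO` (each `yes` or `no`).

After op 1 (type): buf='foo' undo_depth=1 redo_depth=0
After op 2 (delete): buf='f' undo_depth=2 redo_depth=0
After op 3 (undo): buf='foo' undo_depth=1 redo_depth=1
After op 4 (type): buf='foodog' undo_depth=2 redo_depth=0
After op 5 (undo): buf='foo' undo_depth=1 redo_depth=1

Answer: yes yes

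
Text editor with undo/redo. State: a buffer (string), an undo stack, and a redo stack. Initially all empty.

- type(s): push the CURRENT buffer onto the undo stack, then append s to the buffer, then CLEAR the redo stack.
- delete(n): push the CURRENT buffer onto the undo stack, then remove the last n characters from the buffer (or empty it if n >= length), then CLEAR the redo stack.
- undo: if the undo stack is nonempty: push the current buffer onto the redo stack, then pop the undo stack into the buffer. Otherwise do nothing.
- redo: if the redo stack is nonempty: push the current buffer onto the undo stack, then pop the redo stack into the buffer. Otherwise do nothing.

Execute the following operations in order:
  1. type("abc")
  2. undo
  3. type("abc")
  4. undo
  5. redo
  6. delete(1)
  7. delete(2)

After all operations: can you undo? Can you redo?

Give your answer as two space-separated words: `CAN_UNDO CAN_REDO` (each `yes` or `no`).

After op 1 (type): buf='abc' undo_depth=1 redo_depth=0
After op 2 (undo): buf='(empty)' undo_depth=0 redo_depth=1
After op 3 (type): buf='abc' undo_depth=1 redo_depth=0
After op 4 (undo): buf='(empty)' undo_depth=0 redo_depth=1
After op 5 (redo): buf='abc' undo_depth=1 redo_depth=0
After op 6 (delete): buf='ab' undo_depth=2 redo_depth=0
After op 7 (delete): buf='(empty)' undo_depth=3 redo_depth=0

Answer: yes no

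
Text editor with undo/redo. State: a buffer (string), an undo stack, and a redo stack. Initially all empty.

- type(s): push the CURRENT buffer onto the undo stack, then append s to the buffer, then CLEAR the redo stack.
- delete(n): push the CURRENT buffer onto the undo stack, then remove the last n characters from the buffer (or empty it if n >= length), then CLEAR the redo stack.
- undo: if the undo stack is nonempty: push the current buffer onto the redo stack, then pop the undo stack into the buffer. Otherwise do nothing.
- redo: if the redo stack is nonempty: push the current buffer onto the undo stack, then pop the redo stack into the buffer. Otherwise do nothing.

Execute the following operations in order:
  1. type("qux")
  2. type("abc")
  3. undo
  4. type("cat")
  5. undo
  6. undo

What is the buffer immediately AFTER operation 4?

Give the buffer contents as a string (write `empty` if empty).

Answer: quxcat

Derivation:
After op 1 (type): buf='qux' undo_depth=1 redo_depth=0
After op 2 (type): buf='quxabc' undo_depth=2 redo_depth=0
After op 3 (undo): buf='qux' undo_depth=1 redo_depth=1
After op 4 (type): buf='quxcat' undo_depth=2 redo_depth=0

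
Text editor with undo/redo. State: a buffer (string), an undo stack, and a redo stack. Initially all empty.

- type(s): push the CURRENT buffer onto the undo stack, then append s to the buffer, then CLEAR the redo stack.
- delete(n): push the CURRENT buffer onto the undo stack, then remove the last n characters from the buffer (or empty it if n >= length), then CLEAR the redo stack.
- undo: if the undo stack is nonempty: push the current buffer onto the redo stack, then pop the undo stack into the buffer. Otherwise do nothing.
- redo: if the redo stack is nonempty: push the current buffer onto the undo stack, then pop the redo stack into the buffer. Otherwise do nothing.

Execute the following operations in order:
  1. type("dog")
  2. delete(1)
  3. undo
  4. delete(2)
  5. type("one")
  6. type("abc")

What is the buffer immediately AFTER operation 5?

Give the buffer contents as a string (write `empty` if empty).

After op 1 (type): buf='dog' undo_depth=1 redo_depth=0
After op 2 (delete): buf='do' undo_depth=2 redo_depth=0
After op 3 (undo): buf='dog' undo_depth=1 redo_depth=1
After op 4 (delete): buf='d' undo_depth=2 redo_depth=0
After op 5 (type): buf='done' undo_depth=3 redo_depth=0

Answer: done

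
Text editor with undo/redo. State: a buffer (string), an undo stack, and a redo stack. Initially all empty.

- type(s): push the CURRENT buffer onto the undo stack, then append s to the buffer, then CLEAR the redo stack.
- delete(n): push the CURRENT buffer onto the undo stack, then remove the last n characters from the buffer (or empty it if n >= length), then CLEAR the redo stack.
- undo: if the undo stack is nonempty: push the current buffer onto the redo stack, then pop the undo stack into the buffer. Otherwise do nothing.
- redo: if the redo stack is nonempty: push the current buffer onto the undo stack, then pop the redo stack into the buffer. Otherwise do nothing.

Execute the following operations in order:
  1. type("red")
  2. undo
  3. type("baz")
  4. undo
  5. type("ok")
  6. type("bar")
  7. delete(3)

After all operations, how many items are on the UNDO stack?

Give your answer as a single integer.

Answer: 3

Derivation:
After op 1 (type): buf='red' undo_depth=1 redo_depth=0
After op 2 (undo): buf='(empty)' undo_depth=0 redo_depth=1
After op 3 (type): buf='baz' undo_depth=1 redo_depth=0
After op 4 (undo): buf='(empty)' undo_depth=0 redo_depth=1
After op 5 (type): buf='ok' undo_depth=1 redo_depth=0
After op 6 (type): buf='okbar' undo_depth=2 redo_depth=0
After op 7 (delete): buf='ok' undo_depth=3 redo_depth=0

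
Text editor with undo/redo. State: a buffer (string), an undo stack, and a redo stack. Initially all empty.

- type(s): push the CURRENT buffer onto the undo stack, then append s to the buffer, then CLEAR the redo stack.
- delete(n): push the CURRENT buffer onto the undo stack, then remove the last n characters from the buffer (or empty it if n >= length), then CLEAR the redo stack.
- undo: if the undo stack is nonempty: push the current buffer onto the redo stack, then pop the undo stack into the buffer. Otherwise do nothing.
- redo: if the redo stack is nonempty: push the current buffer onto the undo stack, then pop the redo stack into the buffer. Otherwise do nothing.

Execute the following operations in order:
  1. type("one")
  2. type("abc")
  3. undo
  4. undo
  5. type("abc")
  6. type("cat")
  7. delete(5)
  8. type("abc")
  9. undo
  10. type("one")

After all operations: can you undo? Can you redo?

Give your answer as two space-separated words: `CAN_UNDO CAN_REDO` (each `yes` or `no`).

Answer: yes no

Derivation:
After op 1 (type): buf='one' undo_depth=1 redo_depth=0
After op 2 (type): buf='oneabc' undo_depth=2 redo_depth=0
After op 3 (undo): buf='one' undo_depth=1 redo_depth=1
After op 4 (undo): buf='(empty)' undo_depth=0 redo_depth=2
After op 5 (type): buf='abc' undo_depth=1 redo_depth=0
After op 6 (type): buf='abccat' undo_depth=2 redo_depth=0
After op 7 (delete): buf='a' undo_depth=3 redo_depth=0
After op 8 (type): buf='aabc' undo_depth=4 redo_depth=0
After op 9 (undo): buf='a' undo_depth=3 redo_depth=1
After op 10 (type): buf='aone' undo_depth=4 redo_depth=0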